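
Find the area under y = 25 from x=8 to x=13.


The area under a constant function y = 25 is a rectangle.
Width = 13 - 8 = 5
Height = 25
Area = width * height
= 5 * 25
= 125

125


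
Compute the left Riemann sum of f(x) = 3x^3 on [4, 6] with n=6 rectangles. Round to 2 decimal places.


Left Riemann sum uses left endpoints of each subinterval.
Interval: [4, 6], n = 6
dx = (6 - 4) / 6 = 1/3
Left endpoints: [4, 13/3, 14/3, 5, 16/3, 17/3]
f values: [192, 2197/9, 2744/9, 375, 4096/9, 4913/9]
Sum = dx * (sum of f values)
= 1/3 * 2117
= 2117/3 ≈ 705.67

705.67


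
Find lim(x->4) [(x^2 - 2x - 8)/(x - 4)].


Direct substitution gives 0/0, so we factor the numerator.
Factor: (x^2 - 2x - 8) = (x - 4)(x + 2)
Cancel the common factor (x - 4):
(x^2 - 2x - 8)/(x - 4) = (x + 2)
Now substitute x = 4:
= (4) - (-2) = 6

6


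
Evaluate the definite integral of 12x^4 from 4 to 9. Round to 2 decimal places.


Find the antiderivative of 12x^4:
F(x) = 12/5 * x^5
Apply the Fundamental Theorem of Calculus:
F(9) - F(4)
= 12/5 * 9^5 - 12/5 * 4^5
= 12/5 * (59049 - 1024)
= 12/5 * 58025
= 139260 = 139260.00

139260.00


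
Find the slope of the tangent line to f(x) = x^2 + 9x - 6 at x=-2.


The slope of the tangent line equals f'(x) at the point.
f(x) = x^2 + 9x - 6
f'(x) = 2x + 9
At x = -2:
f'(-2) = 2 * (-2) + 9
= -4 + 9
= 5

5


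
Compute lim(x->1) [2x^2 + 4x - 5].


Since polynomials are continuous, we use direct substitution.
lim(x->1) of 2x^2 + 4x - 5
= 2 * 1^2 + 4 * 1 - 5
= 2 + 4 - 5
= 1

1


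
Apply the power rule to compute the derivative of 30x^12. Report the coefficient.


We apply the power rule: d/dx [ax^n] = a*n * x^(n-1)
d/dx [30x^12]
= 30 * 12 * x^(12-1)
= 360x^11
The coefficient is 360

360


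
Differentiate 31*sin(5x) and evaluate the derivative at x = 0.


Apply the chain rule to differentiate 31*sin(5x):
d/dx [31*sin(5x)]
= 31 * cos(5x) * d/dx(5x)
= 31 * 5 * cos(5x)
= 155 * cos(5x)
Evaluate at x = 0:
= 155 * cos(0)
= 155 * 1
= 155

155


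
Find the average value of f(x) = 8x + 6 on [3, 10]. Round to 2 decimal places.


Average value = 1/(b-a) * integral from a to b of f(x) dx
First compute the integral of 8x + 6:
F(x) = 4x^2 + 6x
F(10) = 4 * 100 + 6 * 10 = 460
F(3) = 4 * 9 + 6 * 3 = 54
Integral = 460 - 54 = 406
Average = 406 / (10 - 3) = 406 / 7
= 58 = 58.00

58.00


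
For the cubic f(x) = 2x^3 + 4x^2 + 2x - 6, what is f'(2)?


Differentiate f(x) = 2x^3 + 4x^2 + 2x - 6 term by term:
f'(x) = 6x^2 + 8x + 2
Substitute x = 2:
f'(2) = 6 * 2^2 + 8 * 2 + 2
= 24 + 16 + 2
= 42

42


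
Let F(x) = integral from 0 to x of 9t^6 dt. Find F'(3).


By the Fundamental Theorem of Calculus (Part 1):
If F(x) = integral from 0 to x of f(t) dt, then F'(x) = f(x)
Here f(t) = 9t^6
So F'(x) = 9x^6
Evaluate at x = 3:
F'(3) = 9 * 3^6
= 9 * 729
= 6561

6561


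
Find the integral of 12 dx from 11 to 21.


The integral of a constant k over [a, b] equals k * (b - a).
integral from 11 to 21 of 12 dx
= 12 * (21 - 11)
= 12 * 10
= 120

120


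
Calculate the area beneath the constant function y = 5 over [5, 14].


The area under a constant function y = 5 is a rectangle.
Width = 14 - 5 = 9
Height = 5
Area = width * height
= 9 * 5
= 45

45


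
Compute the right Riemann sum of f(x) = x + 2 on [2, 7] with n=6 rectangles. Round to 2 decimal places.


Right Riemann sum uses right endpoints of each subinterval.
Interval: [2, 7], n = 6
dx = (7 - 2) / 6 = 5/6
Right endpoints: [17/6, 11/3, 9/2, 16/3, 37/6, 7]
f values: [29/6, 17/3, 13/2, 22/3, 49/6, 9]
Sum = dx * (sum of f values)
= 5/6 * 83/2
= 415/12 ≈ 34.58

34.58


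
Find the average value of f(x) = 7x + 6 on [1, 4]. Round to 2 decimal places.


Average value = 1/(b-a) * integral from a to b of f(x) dx
First compute the integral of 7x + 6:
F(x) = (7/2)x^2 + 6x
F(4) = 7/2 * 16 + 6 * 4 = 80
F(1) = 7/2 * 1 + 6 * 1 = 19/2
Integral = 80 - 19/2 = 141/2
Average = (141/2) / (4 - 1) = (141/2) / 3
= 47/2 = 23.50

23.50


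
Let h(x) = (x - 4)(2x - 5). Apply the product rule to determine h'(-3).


Let u(x) = x - 4 and v(x) = 2x - 5
u'(x) = 1
v'(x) = 2
Product rule: h'(x) = u'(x)*v(x) + u(x)*v'(x)
= 1 * (2x - 5) + (x - 4) * 2
At x = -3:
u(-3) = 1 * (-3) - 4 = -7
v(-3) = 2 * (-3) - 5 = -11
h'(-3) = 1 * (-11) + (-7) * 2
= -11 - 14
= -25

-25


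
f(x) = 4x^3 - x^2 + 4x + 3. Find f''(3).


First derivative:
f'(x) = 12x^2 - 2x + 4
Second derivative:
f''(x) = 24x - 2
Substitute x = 3:
f''(3) = 24 * 3 - 2
= 72 - 2
= 70

70


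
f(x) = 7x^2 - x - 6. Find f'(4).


Differentiate term by term using power and sum rules:
f(x) = 7x^2 - x - 6
f'(x) = 14x - 1
Substitute x = 4:
f'(4) = 14 * 4 - 1
= 56 - 1
= 55

55


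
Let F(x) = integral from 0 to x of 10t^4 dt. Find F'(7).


By the Fundamental Theorem of Calculus (Part 1):
If F(x) = integral from 0 to x of f(t) dt, then F'(x) = f(x)
Here f(t) = 10t^4
So F'(x) = 10x^4
Evaluate at x = 7:
F'(7) = 10 * 7^4
= 10 * 2401
= 24010

24010


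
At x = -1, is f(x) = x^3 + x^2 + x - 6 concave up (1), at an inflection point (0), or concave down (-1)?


Concavity is determined by the sign of f''(x).
f(x) = x^3 + x^2 + x - 6
f'(x) = 3x^2 + 2x + 1
f''(x) = 6x + 2
f''(-1) = 6 * (-1) + 2
= -6 + 2
= -4
Since f''(-1) < 0, the function is concave down (-1)

-1


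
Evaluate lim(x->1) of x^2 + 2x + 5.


Since polynomials are continuous, we use direct substitution.
lim(x->1) of x^2 + 2x + 5
= 1 * 1^2 + 2 * 1 + 5
= 1 + 2 + 5
= 8

8


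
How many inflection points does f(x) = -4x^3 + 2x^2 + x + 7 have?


Inflection points occur where f''(x) = 0 and concavity changes.
f(x) = -4x^3 + 2x^2 + x + 7
f'(x) = -12x^2 + 4x + 1
f''(x) = -24x + 4
Set f''(x) = 0:
-24x + 4 = 0
x = -4 / (-24) = 1/6
Since f''(x) is linear (degree 1), it changes sign at this point.
Therefore there is exactly 1 inflection point.

1


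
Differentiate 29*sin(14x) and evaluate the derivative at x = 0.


Apply the chain rule to differentiate 29*sin(14x):
d/dx [29*sin(14x)]
= 29 * cos(14x) * d/dx(14x)
= 29 * 14 * cos(14x)
= 406 * cos(14x)
Evaluate at x = 0:
= 406 * cos(0)
= 406 * 1
= 406

406


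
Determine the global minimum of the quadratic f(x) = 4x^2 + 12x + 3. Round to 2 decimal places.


For a quadratic f(x) = ax^2 + bx + c with a > 0, the minimum is at the vertex.
Vertex x-coordinate: x = -b/(2a)
x = -(12) / (2 * 4)
x = -12/8 = -3/2
Substitute back to find the minimum value:
f(-3/2) = 4 * (-3/2)^2 + 12 * (-3/2) + 3
= 9 - 18 + 3
= -6 = -6.00

-6.00


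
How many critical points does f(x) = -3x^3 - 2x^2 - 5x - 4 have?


Find where f'(x) = 0:
f(x) = -3x^3 - 2x^2 - 5x - 4
f'(x) = -9x^2 - 4x - 5
This is a quadratic in x. Use the discriminant to count real roots.
Discriminant = (-4)^2 - 4 * (-9) * (-5)
= 16 - 180
= -164
Since discriminant < 0, f'(x) = 0 has no real solutions.
Number of critical points: 0

0


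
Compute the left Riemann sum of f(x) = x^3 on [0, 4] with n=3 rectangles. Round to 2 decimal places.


Left Riemann sum uses left endpoints of each subinterval.
Interval: [0, 4], n = 3
dx = (4 - 0) / 3 = 4/3
Left endpoints: [0, 4/3, 8/3]
f values: [0, 64/27, 512/27]
Sum = dx * (sum of f values)
= 4/3 * 64/3
= 256/9 ≈ 28.44

28.44


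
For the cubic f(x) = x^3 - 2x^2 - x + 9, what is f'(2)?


Differentiate f(x) = x^3 - 2x^2 - x + 9 term by term:
f'(x) = 3x^2 - 4x - 1
Substitute x = 2:
f'(2) = 3 * 2^2 - 4 * 2 - 1
= 12 - 8 - 1
= 3

3


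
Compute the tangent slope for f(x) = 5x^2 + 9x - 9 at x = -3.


The slope of the tangent line equals f'(x) at the point.
f(x) = 5x^2 + 9x - 9
f'(x) = 10x + 9
At x = -3:
f'(-3) = 10 * (-3) + 9
= -30 + 9
= -21

-21


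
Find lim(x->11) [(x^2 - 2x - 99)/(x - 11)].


Direct substitution gives 0/0, so we factor the numerator.
Factor: (x^2 - 2x - 99) = (x - 11)(x + 9)
Cancel the common factor (x - 11):
(x^2 - 2x - 99)/(x - 11) = (x + 9)
Now substitute x = 11:
= (11) - (-9) = 20

20


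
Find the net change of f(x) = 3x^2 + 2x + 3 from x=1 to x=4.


Net change = f(b) - f(a)
f(x) = 3x^2 + 2x + 3
Compute f(4):
f(4) = 3 * 4^2 + 2 * 4 + 3
= 48 + 8 + 3
= 59
Compute f(1):
f(1) = 3 * 1^2 + 2 * 1 + 3
= 3 + 2 + 3
= 8
Net change = 59 - 8 = 51

51


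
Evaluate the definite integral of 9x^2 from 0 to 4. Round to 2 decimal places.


Find the antiderivative of 9x^2:
F(x) = 9/3 * x^3
Apply the Fundamental Theorem of Calculus:
F(4) - F(0)
= 9/3 * 4^3 - 9/3 * 0^3
= 9/3 * (64 - 0)
= 9/3 * 64
= 192 = 192.00

192.00


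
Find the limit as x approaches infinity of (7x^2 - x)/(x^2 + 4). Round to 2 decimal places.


For limits at infinity with equal-degree polynomials,
we compare leading coefficients.
Numerator leading term: 7x^2
Denominator leading term: x^2
Divide both by x^2:
lim = (7 - 1/x) / (1 + 4/x^2)
As x -> infinity, the 1/x and 1/x^2 terms vanish:
= 7/1 = 7 = 7.00

7.00


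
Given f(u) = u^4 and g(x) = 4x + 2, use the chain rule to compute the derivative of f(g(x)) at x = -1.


Using the chain rule: (f(g(x)))' = f'(g(x)) * g'(x)
First, find g(-1):
g(-1) = 4 * (-1) + 2 = -2
Next, f'(u) = 4u^3
And g'(x) = 4
So f'(g(-1)) * g'(-1)
= 4 * (-2)^3 * 4
= 4 * (-8) * 4
= -128

-128


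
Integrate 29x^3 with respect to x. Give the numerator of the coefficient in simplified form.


Apply the power rule for integration:
integral of ax^n dx = a/(n+1) * x^(n+1) + C
integral of 29x^3 dx
= 29/4 * x^4 + C
The coefficient in lowest terms is 29/4, and its numerator is 29

29


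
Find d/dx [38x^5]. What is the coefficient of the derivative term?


We apply the power rule: d/dx [ax^n] = a*n * x^(n-1)
d/dx [38x^5]
= 38 * 5 * x^(5-1)
= 190x^4
The coefficient is 190

190


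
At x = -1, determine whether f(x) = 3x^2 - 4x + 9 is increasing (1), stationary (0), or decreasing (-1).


Compute f'(x) to determine behavior:
f'(x) = 6x - 4
f'(-1) = 6 * (-1) - 4
= -6 - 4
= -10
Since f'(-1) < 0, the function is decreasing (-1)

-1


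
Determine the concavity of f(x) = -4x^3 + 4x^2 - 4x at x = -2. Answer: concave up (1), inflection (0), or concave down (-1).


Concavity is determined by the sign of f''(x).
f(x) = -4x^3 + 4x^2 - 4x
f'(x) = -12x^2 + 8x - 4
f''(x) = -24x + 8
f''(-2) = -24 * (-2) + 8
= 48 + 8
= 56
Since f''(-2) > 0, the function is concave up (1)

1


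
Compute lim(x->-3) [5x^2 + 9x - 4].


Since polynomials are continuous, we use direct substitution.
lim(x->-3) of 5x^2 + 9x - 4
= 5 * (-3)^2 + 9 * (-3) - 4
= 45 - 27 - 4
= 14

14


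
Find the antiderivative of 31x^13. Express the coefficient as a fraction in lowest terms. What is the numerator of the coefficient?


Apply the power rule for integration:
integral of ax^n dx = a/(n+1) * x^(n+1) + C
integral of 31x^13 dx
= 31/14 * x^14 + C
The coefficient in lowest terms is 31/14, and its numerator is 31

31


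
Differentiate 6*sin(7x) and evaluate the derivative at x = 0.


Apply the chain rule to differentiate 6*sin(7x):
d/dx [6*sin(7x)]
= 6 * cos(7x) * d/dx(7x)
= 6 * 7 * cos(7x)
= 42 * cos(7x)
Evaluate at x = 0:
= 42 * cos(0)
= 42 * 1
= 42

42


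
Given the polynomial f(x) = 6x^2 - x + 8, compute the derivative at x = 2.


Differentiate term by term using power and sum rules:
f(x) = 6x^2 - x + 8
f'(x) = 12x - 1
Substitute x = 2:
f'(2) = 12 * 2 - 1
= 24 - 1
= 23

23


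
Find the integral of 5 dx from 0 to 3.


The integral of a constant k over [a, b] equals k * (b - a).
integral from 0 to 3 of 5 dx
= 5 * (3 - 0)
= 5 * 3
= 15

15


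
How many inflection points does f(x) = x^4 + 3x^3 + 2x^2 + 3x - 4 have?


Inflection points occur where f''(x) = 0 and concavity changes.
f(x) = x^4 + 3x^3 + 2x^2 + 3x - 4
f'(x) = 4x^3 + 9x^2 + 4x + 3
f''(x) = 12x^2 + 18x + 4
This is a quadratic in x. Use the discriminant to count real roots.
Discriminant = (18)^2 - 4 * 12 * 4
= 324 - 192
= 132
Since discriminant > 0, f''(x) = 0 has 2 distinct real solutions.
A quadratic with two distinct real roots changes sign at each root, so concavity changes at both.
Number of inflection points: 2

2


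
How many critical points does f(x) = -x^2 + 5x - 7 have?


Find where f'(x) = 0:
f'(x) = -2x + 5
Set f'(x) = 0:
-2x + 5 = 0
x = -5 / (-2) = 5/2
This is a linear equation in x, so there is exactly one solution.
Number of critical points: 1

1


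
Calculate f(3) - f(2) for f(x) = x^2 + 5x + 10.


Net change = f(b) - f(a)
f(x) = x^2 + 5x + 10
Compute f(3):
f(3) = 1 * 3^2 + 5 * 3 + 10
= 9 + 15 + 10
= 34
Compute f(2):
f(2) = 1 * 2^2 + 5 * 2 + 10
= 4 + 10 + 10
= 24
Net change = 34 - 24 = 10

10


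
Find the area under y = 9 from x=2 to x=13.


The area under a constant function y = 9 is a rectangle.
Width = 13 - 2 = 11
Height = 9
Area = width * height
= 11 * 9
= 99

99


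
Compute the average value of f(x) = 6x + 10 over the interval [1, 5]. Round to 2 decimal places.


Average value = 1/(b-a) * integral from a to b of f(x) dx
First compute the integral of 6x + 10:
F(x) = 3x^2 + 10x
F(5) = 3 * 25 + 10 * 5 = 125
F(1) = 3 * 1 + 10 * 1 = 13
Integral = 125 - 13 = 112
Average = 112 / (5 - 1) = 112 / 4
= 28 = 28.00

28.00


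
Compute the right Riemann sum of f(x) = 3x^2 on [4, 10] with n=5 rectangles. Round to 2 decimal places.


Right Riemann sum uses right endpoints of each subinterval.
Interval: [4, 10], n = 5
dx = (10 - 4) / 5 = 6/5
Right endpoints: [26/5, 32/5, 38/5, 44/5, 10]
f values: [2028/25, 3072/25, 4332/25, 5808/25, 300]
Sum = dx * (sum of f values)
= 6/5 * 4548/5
= 27288/25 = 1091.52

1091.52


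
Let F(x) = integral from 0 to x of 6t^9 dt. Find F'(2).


By the Fundamental Theorem of Calculus (Part 1):
If F(x) = integral from 0 to x of f(t) dt, then F'(x) = f(x)
Here f(t) = 6t^9
So F'(x) = 6x^9
Evaluate at x = 2:
F'(2) = 6 * 2^9
= 6 * 512
= 3072

3072


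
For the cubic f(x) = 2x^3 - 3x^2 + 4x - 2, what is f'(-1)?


Differentiate f(x) = 2x^3 - 3x^2 + 4x - 2 term by term:
f'(x) = 6x^2 - 6x + 4
Substitute x = -1:
f'(-1) = 6 * (-1)^2 - 6 * (-1) + 4
= 6 + 6 + 4
= 16

16


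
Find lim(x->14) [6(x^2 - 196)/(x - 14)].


Direct substitution gives 0/0, so we factor the numerator.
Factor: 6(x^2 - 196) = 6 * (x - 14)(x + 14)
Cancel the common factor (x - 14):
6(x^2 - 196)/(x - 14) = 6 * (x + 14)
Now substitute x = 14:
= 6 * (14 + 14) = 168

168


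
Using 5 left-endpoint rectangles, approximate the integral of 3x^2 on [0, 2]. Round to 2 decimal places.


Left Riemann sum uses left endpoints of each subinterval.
Interval: [0, 2], n = 5
dx = (2 - 0) / 5 = 2/5
Left endpoints: [0, 2/5, 4/5, 6/5, 8/5]
f values: [0, 12/25, 48/25, 108/25, 192/25]
Sum = dx * (sum of f values)
= 2/5 * 72/5
= 144/25 = 5.76

5.76


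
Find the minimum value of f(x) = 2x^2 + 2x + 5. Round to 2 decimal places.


For a quadratic f(x) = ax^2 + bx + c with a > 0, the minimum is at the vertex.
Vertex x-coordinate: x = -b/(2a)
x = -(2) / (2 * 2)
x = -2/4 = -1/2
Substitute back to find the minimum value:
f(-1/2) = 2 * (-1/2)^2 + 2 * (-1/2) + 5
= 1/2 - 1 + 5
= 9/2 = 4.50

4.50


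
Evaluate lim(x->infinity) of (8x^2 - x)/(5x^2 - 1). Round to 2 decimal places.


For limits at infinity with equal-degree polynomials,
we compare leading coefficients.
Numerator leading term: 8x^2
Denominator leading term: 5x^2
Divide both by x^2:
lim = (8 - 1/x) / (5 - 1/x^2)
As x -> infinity, the 1/x and 1/x^2 terms vanish:
= 8/5 = 1.60

1.60


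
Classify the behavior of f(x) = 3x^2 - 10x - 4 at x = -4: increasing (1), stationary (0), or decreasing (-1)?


Compute f'(x) to determine behavior:
f'(x) = 6x - 10
f'(-4) = 6 * (-4) - 10
= -24 - 10
= -34
Since f'(-4) < 0, the function is decreasing (-1)

-1


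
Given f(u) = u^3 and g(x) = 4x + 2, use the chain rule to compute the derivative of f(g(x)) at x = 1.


Using the chain rule: (f(g(x)))' = f'(g(x)) * g'(x)
First, find g(1):
g(1) = 4 * 1 + 2 = 6
Next, f'(u) = 3u^2
And g'(x) = 4
So f'(g(1)) * g'(1)
= 3 * 6^2 * 4
= 3 * 36 * 4
= 432

432


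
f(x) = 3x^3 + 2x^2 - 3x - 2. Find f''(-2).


First derivative:
f'(x) = 9x^2 + 4x - 3
Second derivative:
f''(x) = 18x + 4
Substitute x = -2:
f''(-2) = 18 * (-2) + 4
= -36 + 4
= -32

-32


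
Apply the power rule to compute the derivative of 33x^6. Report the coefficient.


We apply the power rule: d/dx [ax^n] = a*n * x^(n-1)
d/dx [33x^6]
= 33 * 6 * x^(6-1)
= 198x^5
The coefficient is 198

198


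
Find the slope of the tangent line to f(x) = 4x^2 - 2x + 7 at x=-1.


The slope of the tangent line equals f'(x) at the point.
f(x) = 4x^2 - 2x + 7
f'(x) = 8x - 2
At x = -1:
f'(-1) = 8 * (-1) - 2
= -8 - 2
= -10

-10


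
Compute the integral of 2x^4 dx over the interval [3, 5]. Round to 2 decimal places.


Find the antiderivative of 2x^4:
F(x) = 2/5 * x^5
Apply the Fundamental Theorem of Calculus:
F(5) - F(3)
= 2/5 * 5^5 - 2/5 * 3^5
= 2/5 * (3125 - 243)
= 2/5 * 2882
= 5764/5 = 1152.80

1152.80


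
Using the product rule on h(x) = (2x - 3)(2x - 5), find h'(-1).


Let u(x) = 2x - 3 and v(x) = 2x - 5
u'(x) = 2
v'(x) = 2
Product rule: h'(x) = u'(x)*v(x) + u(x)*v'(x)
= 2 * (2x - 5) + (2x - 3) * 2
At x = -1:
u(-1) = 2 * (-1) - 3 = -5
v(-1) = 2 * (-1) - 5 = -7
h'(-1) = 2 * (-7) + (-5) * 2
= -14 - 10
= -24

-24


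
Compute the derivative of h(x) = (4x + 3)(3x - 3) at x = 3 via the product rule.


Let u(x) = 4x + 3 and v(x) = 3x - 3
u'(x) = 4
v'(x) = 3
Product rule: h'(x) = u'(x)*v(x) + u(x)*v'(x)
= 4 * (3x - 3) + (4x + 3) * 3
At x = 3:
u(3) = 4 * 3 + 3 = 15
v(3) = 3 * 3 - 3 = 6
h'(3) = 4 * 6 + 15 * 3
= 24 + 45
= 69

69


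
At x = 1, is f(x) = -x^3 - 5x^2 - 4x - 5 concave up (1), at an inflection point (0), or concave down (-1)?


Concavity is determined by the sign of f''(x).
f(x) = -x^3 - 5x^2 - 4x - 5
f'(x) = -3x^2 - 10x - 4
f''(x) = -6x - 10
f''(1) = -6 * 1 - 10
= -6 - 10
= -16
Since f''(1) < 0, the function is concave down (-1)

-1


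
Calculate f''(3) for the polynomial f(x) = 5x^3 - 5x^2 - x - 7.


First derivative:
f'(x) = 15x^2 - 10x - 1
Second derivative:
f''(x) = 30x - 10
Substitute x = 3:
f''(3) = 30 * 3 - 10
= 90 - 10
= 80

80


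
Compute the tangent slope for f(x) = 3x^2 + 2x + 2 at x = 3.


The slope of the tangent line equals f'(x) at the point.
f(x) = 3x^2 + 2x + 2
f'(x) = 6x + 2
At x = 3:
f'(3) = 6 * 3 + 2
= 18 + 2
= 20

20


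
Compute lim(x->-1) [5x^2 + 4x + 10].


Since polynomials are continuous, we use direct substitution.
lim(x->-1) of 5x^2 + 4x + 10
= 5 * (-1)^2 + 4 * (-1) + 10
= 5 - 4 + 10
= 11

11


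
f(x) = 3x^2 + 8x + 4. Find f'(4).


Differentiate term by term using power and sum rules:
f(x) = 3x^2 + 8x + 4
f'(x) = 6x + 8
Substitute x = 4:
f'(4) = 6 * 4 + 8
= 24 + 8
= 32

32


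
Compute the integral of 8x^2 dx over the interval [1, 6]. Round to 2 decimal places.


Find the antiderivative of 8x^2:
F(x) = 8/3 * x^3
Apply the Fundamental Theorem of Calculus:
F(6) - F(1)
= 8/3 * 6^3 - 8/3 * 1^3
= 8/3 * (216 - 1)
= 8/3 * 215
= 1720/3 ≈ 573.33

573.33


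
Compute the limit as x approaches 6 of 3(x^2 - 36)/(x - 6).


Direct substitution gives 0/0, so we factor the numerator.
Factor: 3(x^2 - 36) = 3 * (x - 6)(x + 6)
Cancel the common factor (x - 6):
3(x^2 - 36)/(x - 6) = 3 * (x + 6)
Now substitute x = 6:
= 3 * (6 + 6) = 36

36


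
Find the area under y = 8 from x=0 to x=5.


The area under a constant function y = 8 is a rectangle.
Width = 5 - 0 = 5
Height = 8
Area = width * height
= 5 * 8
= 40

40


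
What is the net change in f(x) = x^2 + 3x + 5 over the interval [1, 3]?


Net change = f(b) - f(a)
f(x) = x^2 + 3x + 5
Compute f(3):
f(3) = 1 * 3^2 + 3 * 3 + 5
= 9 + 9 + 5
= 23
Compute f(1):
f(1) = 1 * 1^2 + 3 * 1 + 5
= 1 + 3 + 5
= 9
Net change = 23 - 9 = 14

14


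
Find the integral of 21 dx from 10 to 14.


The integral of a constant k over [a, b] equals k * (b - a).
integral from 10 to 14 of 21 dx
= 21 * (14 - 10)
= 21 * 4
= 84

84


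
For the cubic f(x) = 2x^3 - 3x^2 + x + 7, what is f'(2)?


Differentiate f(x) = 2x^3 - 3x^2 + x + 7 term by term:
f'(x) = 6x^2 - 6x + 1
Substitute x = 2:
f'(2) = 6 * 2^2 - 6 * 2 + 1
= 24 - 12 + 1
= 13

13


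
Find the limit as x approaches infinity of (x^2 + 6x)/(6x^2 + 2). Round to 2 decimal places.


For limits at infinity with equal-degree polynomials,
we compare leading coefficients.
Numerator leading term: x^2
Denominator leading term: 6x^2
Divide both by x^2:
lim = (1 + 6/x) / (6 + 2/x^2)
As x -> infinity, the 1/x and 1/x^2 terms vanish:
= 1/6 ≈ 0.17

0.17


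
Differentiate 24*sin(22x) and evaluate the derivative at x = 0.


Apply the chain rule to differentiate 24*sin(22x):
d/dx [24*sin(22x)]
= 24 * cos(22x) * d/dx(22x)
= 24 * 22 * cos(22x)
= 528 * cos(22x)
Evaluate at x = 0:
= 528 * cos(0)
= 528 * 1
= 528

528


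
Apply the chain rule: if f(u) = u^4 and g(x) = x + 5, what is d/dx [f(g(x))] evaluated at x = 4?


Using the chain rule: (f(g(x)))' = f'(g(x)) * g'(x)
First, find g(4):
g(4) = 1 * 4 + 5 = 9
Next, f'(u) = 4u^3
And g'(x) = 1
So f'(g(4)) * g'(4)
= 4 * 9^3 * 1
= 4 * 729 * 1
= 2916

2916


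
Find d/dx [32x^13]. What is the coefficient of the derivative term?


We apply the power rule: d/dx [ax^n] = a*n * x^(n-1)
d/dx [32x^13]
= 32 * 13 * x^(13-1)
= 416x^12
The coefficient is 416

416


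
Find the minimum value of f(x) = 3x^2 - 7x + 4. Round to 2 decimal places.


For a quadratic f(x) = ax^2 + bx + c with a > 0, the minimum is at the vertex.
Vertex x-coordinate: x = -b/(2a)
x = -(-7) / (2 * 3)
x = 7/6
Substitute back to find the minimum value:
f(7/6) = 3 * (7/6)^2 - 7 * (7/6) + 4
= 49/12 - 49/6 + 4
= -1/12 ≈ -0.08

-0.08


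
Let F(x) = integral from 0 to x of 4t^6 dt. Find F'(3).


By the Fundamental Theorem of Calculus (Part 1):
If F(x) = integral from 0 to x of f(t) dt, then F'(x) = f(x)
Here f(t) = 4t^6
So F'(x) = 4x^6
Evaluate at x = 3:
F'(3) = 4 * 3^6
= 4 * 729
= 2916

2916


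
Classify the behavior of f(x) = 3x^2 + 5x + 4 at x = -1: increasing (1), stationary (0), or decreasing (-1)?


Compute f'(x) to determine behavior:
f'(x) = 6x + 5
f'(-1) = 6 * (-1) + 5
= -6 + 5
= -1
Since f'(-1) < 0, the function is decreasing (-1)

-1


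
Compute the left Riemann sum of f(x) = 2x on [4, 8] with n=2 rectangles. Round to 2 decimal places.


Left Riemann sum uses left endpoints of each subinterval.
Interval: [4, 8], n = 2
dx = (8 - 4) / 2 = 2
Left endpoints: [4, 6]
f values: [8, 12]
Sum = dx * (sum of f values)
= 2 * 20
= 40 = 40.00

40.00


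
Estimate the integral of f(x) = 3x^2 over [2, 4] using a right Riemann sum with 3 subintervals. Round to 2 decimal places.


Right Riemann sum uses right endpoints of each subinterval.
Interval: [2, 4], n = 3
dx = (4 - 2) / 3 = 2/3
Right endpoints: [8/3, 10/3, 4]
f values: [64/3, 100/3, 48]
Sum = dx * (sum of f values)
= 2/3 * 308/3
= 616/9 ≈ 68.44

68.44


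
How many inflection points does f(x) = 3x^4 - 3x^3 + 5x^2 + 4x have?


Inflection points occur where f''(x) = 0 and concavity changes.
f(x) = 3x^4 - 3x^3 + 5x^2 + 4x
f'(x) = 12x^3 - 9x^2 + 10x + 4
f''(x) = 36x^2 - 18x + 10
This is a quadratic in x. Use the discriminant to count real roots.
Discriminant = (-18)^2 - 4 * 36 * 10
= 324 - 1440
= -1116
Since discriminant < 0, f''(x) = 0 has no real solutions.
Number of inflection points: 0

0


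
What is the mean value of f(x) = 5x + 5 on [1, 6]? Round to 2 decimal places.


Average value = 1/(b-a) * integral from a to b of f(x) dx
First compute the integral of 5x + 5:
F(x) = (5/2)x^2 + 5x
F(6) = 5/2 * 36 + 5 * 6 = 120
F(1) = 5/2 * 1 + 5 * 1 = 15/2
Integral = 120 - 15/2 = 225/2
Average = (225/2) / (6 - 1) = (225/2) / 5
= 45/2 = 22.50

22.50


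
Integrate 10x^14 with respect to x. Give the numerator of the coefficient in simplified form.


Apply the power rule for integration:
integral of ax^n dx = a/(n+1) * x^(n+1) + C
integral of 10x^14 dx
= 10/15 * x^15 + C
= 2/3 * x^15 + C
The coefficient in lowest terms is 2/3, and its numerator is 2

2


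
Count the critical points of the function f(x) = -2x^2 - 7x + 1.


Find where f'(x) = 0:
f'(x) = -4x - 7
Set f'(x) = 0:
-4x - 7 = 0
x = 7 / (-4) = -7/4
This is a linear equation in x, so there is exactly one solution.
Number of critical points: 1

1


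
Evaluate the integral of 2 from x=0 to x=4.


The integral of a constant k over [a, b] equals k * (b - a).
integral from 0 to 4 of 2 dx
= 2 * (4 - 0)
= 2 * 4
= 8

8


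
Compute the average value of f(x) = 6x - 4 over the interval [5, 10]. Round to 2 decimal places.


Average value = 1/(b-a) * integral from a to b of f(x) dx
First compute the integral of 6x - 4:
F(x) = 3x^2 - 4x
F(10) = 3 * 100 - 4 * 10 = 260
F(5) = 3 * 25 - 4 * 5 = 55
Integral = 260 - 55 = 205
Average = 205 / (10 - 5) = 205 / 5
= 41 = 41.00

41.00


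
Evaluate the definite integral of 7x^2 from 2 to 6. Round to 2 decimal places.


Find the antiderivative of 7x^2:
F(x) = 7/3 * x^3
Apply the Fundamental Theorem of Calculus:
F(6) - F(2)
= 7/3 * 6^3 - 7/3 * 2^3
= 7/3 * (216 - 8)
= 7/3 * 208
= 1456/3 ≈ 485.33

485.33


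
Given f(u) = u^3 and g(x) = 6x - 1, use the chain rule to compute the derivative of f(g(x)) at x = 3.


Using the chain rule: (f(g(x)))' = f'(g(x)) * g'(x)
First, find g(3):
g(3) = 6 * 3 - 1 = 17
Next, f'(u) = 3u^2
And g'(x) = 6
So f'(g(3)) * g'(3)
= 3 * 17^2 * 6
= 3 * 289 * 6
= 5202

5202


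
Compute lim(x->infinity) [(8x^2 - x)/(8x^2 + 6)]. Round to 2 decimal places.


For limits at infinity with equal-degree polynomials,
we compare leading coefficients.
Numerator leading term: 8x^2
Denominator leading term: 8x^2
Divide both by x^2:
lim = (8 - 1/x) / (8 + 6/x^2)
As x -> infinity, the 1/x and 1/x^2 terms vanish:
= 8/8 = 1 = 1.00

1.00


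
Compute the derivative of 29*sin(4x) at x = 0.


Apply the chain rule to differentiate 29*sin(4x):
d/dx [29*sin(4x)]
= 29 * cos(4x) * d/dx(4x)
= 29 * 4 * cos(4x)
= 116 * cos(4x)
Evaluate at x = 0:
= 116 * cos(0)
= 116 * 1
= 116

116


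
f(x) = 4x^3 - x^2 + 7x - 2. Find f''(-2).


First derivative:
f'(x) = 12x^2 - 2x + 7
Second derivative:
f''(x) = 24x - 2
Substitute x = -2:
f''(-2) = 24 * (-2) - 2
= -48 - 2
= -50

-50


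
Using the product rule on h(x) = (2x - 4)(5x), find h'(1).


Let u(x) = 2x - 4 and v(x) = 5x
u'(x) = 2
v'(x) = 5
Product rule: h'(x) = u'(x)*v(x) + u(x)*v'(x)
= 2 * (5x) + (2x - 4) * 5
At x = 1:
u(1) = 2 * 1 - 4 = -2
v(1) = 5 * 1 + 0 = 5
h'(1) = 2 * 5 + (-2) * 5
= 10 - 10
= 0

0


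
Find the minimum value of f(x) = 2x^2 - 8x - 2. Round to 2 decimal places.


For a quadratic f(x) = ax^2 + bx + c with a > 0, the minimum is at the vertex.
Vertex x-coordinate: x = -b/(2a)
x = -(-8) / (2 * 2)
x = 8/4 = 2
Substitute back to find the minimum value:
f(2) = 2 * 2^2 - 8 * 2 - 2
= 8 - 16 - 2
= -10 = -10.00

-10.00


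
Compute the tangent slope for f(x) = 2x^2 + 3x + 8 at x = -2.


The slope of the tangent line equals f'(x) at the point.
f(x) = 2x^2 + 3x + 8
f'(x) = 4x + 3
At x = -2:
f'(-2) = 4 * (-2) + 3
= -8 + 3
= -5

-5


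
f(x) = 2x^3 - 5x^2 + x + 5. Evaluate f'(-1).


Differentiate f(x) = 2x^3 - 5x^2 + x + 5 term by term:
f'(x) = 6x^2 - 10x + 1
Substitute x = -1:
f'(-1) = 6 * (-1)^2 - 10 * (-1) + 1
= 6 + 10 + 1
= 17

17


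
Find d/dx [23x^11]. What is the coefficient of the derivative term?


We apply the power rule: d/dx [ax^n] = a*n * x^(n-1)
d/dx [23x^11]
= 23 * 11 * x^(11-1)
= 253x^10
The coefficient is 253

253


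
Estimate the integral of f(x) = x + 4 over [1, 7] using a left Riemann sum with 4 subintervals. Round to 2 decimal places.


Left Riemann sum uses left endpoints of each subinterval.
Interval: [1, 7], n = 4
dx = (7 - 1) / 4 = 3/2
Left endpoints: [1, 5/2, 4, 11/2]
f values: [5, 13/2, 8, 19/2]
Sum = dx * (sum of f values)
= 3/2 * 29
= 87/2 = 43.50

43.50


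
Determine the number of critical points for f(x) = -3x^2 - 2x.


Find where f'(x) = 0:
f'(x) = -6x - 2
Set f'(x) = 0:
-6x - 2 = 0
x = 2 / (-6) = -1/3
This is a linear equation in x, so there is exactly one solution.
Number of critical points: 1

1


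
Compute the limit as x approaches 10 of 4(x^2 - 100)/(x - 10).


Direct substitution gives 0/0, so we factor the numerator.
Factor: 4(x^2 - 100) = 4 * (x - 10)(x + 10)
Cancel the common factor (x - 10):
4(x^2 - 100)/(x - 10) = 4 * (x + 10)
Now substitute x = 10:
= 4 * (10 + 10) = 80

80


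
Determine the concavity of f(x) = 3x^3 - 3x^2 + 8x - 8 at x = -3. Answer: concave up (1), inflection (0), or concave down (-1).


Concavity is determined by the sign of f''(x).
f(x) = 3x^3 - 3x^2 + 8x - 8
f'(x) = 9x^2 - 6x + 8
f''(x) = 18x - 6
f''(-3) = 18 * (-3) - 6
= -54 - 6
= -60
Since f''(-3) < 0, the function is concave down (-1)

-1


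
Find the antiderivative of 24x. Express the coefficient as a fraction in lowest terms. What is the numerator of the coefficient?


Apply the power rule for integration:
integral of ax^n dx = a/(n+1) * x^(n+1) + C
integral of 24x dx
= 24/2 * x^2 + C
= 12 * x^2 + C
The coefficient in lowest terms is 12 = 12/1, so its numerator is 12

12


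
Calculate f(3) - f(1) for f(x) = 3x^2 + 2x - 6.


Net change = f(b) - f(a)
f(x) = 3x^2 + 2x - 6
Compute f(3):
f(3) = 3 * 3^2 + 2 * 3 - 6
= 27 + 6 - 6
= 27
Compute f(1):
f(1) = 3 * 1^2 + 2 * 1 - 6
= 3 + 2 - 6
= -1
Net change = 27 - (-1) = 28

28


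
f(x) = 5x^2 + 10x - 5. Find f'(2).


Differentiate term by term using power and sum rules:
f(x) = 5x^2 + 10x - 5
f'(x) = 10x + 10
Substitute x = 2:
f'(2) = 10 * 2 + 10
= 20 + 10
= 30

30


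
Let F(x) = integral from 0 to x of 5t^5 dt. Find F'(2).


By the Fundamental Theorem of Calculus (Part 1):
If F(x) = integral from 0 to x of f(t) dt, then F'(x) = f(x)
Here f(t) = 5t^5
So F'(x) = 5x^5
Evaluate at x = 2:
F'(2) = 5 * 2^5
= 5 * 32
= 160

160


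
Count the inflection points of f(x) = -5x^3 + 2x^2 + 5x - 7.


Inflection points occur where f''(x) = 0 and concavity changes.
f(x) = -5x^3 + 2x^2 + 5x - 7
f'(x) = -15x^2 + 4x + 5
f''(x) = -30x + 4
Set f''(x) = 0:
-30x + 4 = 0
x = -4 / (-30) = 2/15
Since f''(x) is linear (degree 1), it changes sign at this point.
Therefore there is exactly 1 inflection point.

1


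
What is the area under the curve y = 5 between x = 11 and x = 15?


The area under a constant function y = 5 is a rectangle.
Width = 15 - 11 = 4
Height = 5
Area = width * height
= 4 * 5
= 20

20


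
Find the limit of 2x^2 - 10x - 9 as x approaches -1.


Since polynomials are continuous, we use direct substitution.
lim(x->-1) of 2x^2 - 10x - 9
= 2 * (-1)^2 - 10 * (-1) - 9
= 2 + 10 - 9
= 3

3


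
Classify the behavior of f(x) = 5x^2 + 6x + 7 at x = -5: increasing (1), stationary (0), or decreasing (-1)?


Compute f'(x) to determine behavior:
f'(x) = 10x + 6
f'(-5) = 10 * (-5) + 6
= -50 + 6
= -44
Since f'(-5) < 0, the function is decreasing (-1)

-1


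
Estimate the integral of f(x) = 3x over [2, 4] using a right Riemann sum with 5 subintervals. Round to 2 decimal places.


Right Riemann sum uses right endpoints of each subinterval.
Interval: [2, 4], n = 5
dx = (4 - 2) / 5 = 2/5
Right endpoints: [12/5, 14/5, 16/5, 18/5, 4]
f values: [36/5, 42/5, 48/5, 54/5, 12]
Sum = dx * (sum of f values)
= 2/5 * 48
= 96/5 = 19.20

19.20


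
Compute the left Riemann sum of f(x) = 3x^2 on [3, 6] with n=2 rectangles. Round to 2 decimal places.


Left Riemann sum uses left endpoints of each subinterval.
Interval: [3, 6], n = 2
dx = (6 - 3) / 2 = 3/2
Left endpoints: [3, 9/2]
f values: [27, 243/4]
Sum = dx * (sum of f values)
= 3/2 * 351/4
= 1053/8 ≈ 131.63

131.63


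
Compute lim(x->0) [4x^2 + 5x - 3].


Since polynomials are continuous, we use direct substitution.
lim(x->0) of 4x^2 + 5x - 3
= 4 * 0^2 + 5 * 0 - 3
= 0 + 0 - 3
= -3

-3


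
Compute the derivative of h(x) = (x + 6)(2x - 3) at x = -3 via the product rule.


Let u(x) = x + 6 and v(x) = 2x - 3
u'(x) = 1
v'(x) = 2
Product rule: h'(x) = u'(x)*v(x) + u(x)*v'(x)
= 1 * (2x - 3) + (x + 6) * 2
At x = -3:
u(-3) = 1 * (-3) + 6 = 3
v(-3) = 2 * (-3) - 3 = -9
h'(-3) = 1 * (-9) + 3 * 2
= -9 + 6
= -3

-3


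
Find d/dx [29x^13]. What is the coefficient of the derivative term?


We apply the power rule: d/dx [ax^n] = a*n * x^(n-1)
d/dx [29x^13]
= 29 * 13 * x^(13-1)
= 377x^12
The coefficient is 377

377


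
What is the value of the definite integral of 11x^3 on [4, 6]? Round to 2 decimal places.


Find the antiderivative of 11x^3:
F(x) = 11/4 * x^4
Apply the Fundamental Theorem of Calculus:
F(6) - F(4)
= 11/4 * 6^4 - 11/4 * 4^4
= 11/4 * (1296 - 256)
= 11/4 * 1040
= 2860 = 2860.00

2860.00


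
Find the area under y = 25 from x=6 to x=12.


The area under a constant function y = 25 is a rectangle.
Width = 12 - 6 = 6
Height = 25
Area = width * height
= 6 * 25
= 150

150


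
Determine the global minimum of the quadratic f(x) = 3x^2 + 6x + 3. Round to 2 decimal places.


For a quadratic f(x) = ax^2 + bx + c with a > 0, the minimum is at the vertex.
Vertex x-coordinate: x = -b/(2a)
x = -(6) / (2 * 3)
x = -6/6 = -1
Substitute back to find the minimum value:
f(-1) = 3 * (-1)^2 + 6 * (-1) + 3
= 3 - 6 + 3
= 0 = 0.00

0.00


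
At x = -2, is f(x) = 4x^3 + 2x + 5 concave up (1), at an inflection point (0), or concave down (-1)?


Concavity is determined by the sign of f''(x).
f(x) = 4x^3 + 2x + 5
f'(x) = 12x^2 + 2
f''(x) = 24x
f''(-2) = 24 * (-2) + 0
= -48 + 0
= -48
Since f''(-2) < 0, the function is concave down (-1)

-1


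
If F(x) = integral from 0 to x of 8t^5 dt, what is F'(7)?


By the Fundamental Theorem of Calculus (Part 1):
If F(x) = integral from 0 to x of f(t) dt, then F'(x) = f(x)
Here f(t) = 8t^5
So F'(x) = 8x^5
Evaluate at x = 7:
F'(7) = 8 * 7^5
= 8 * 16807
= 134456

134456


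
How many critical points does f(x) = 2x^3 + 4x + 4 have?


Find where f'(x) = 0:
f(x) = 2x^3 + 4x + 4
f'(x) = 6x^2 + 4
This is a quadratic in x. Use the discriminant to count real roots.
Discriminant = (0)^2 - 4 * 6 * 4
= 0 - 96
= -96
Since discriminant < 0, f'(x) = 0 has no real solutions.
Number of critical points: 0

0


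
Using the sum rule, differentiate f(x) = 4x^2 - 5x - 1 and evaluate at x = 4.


Differentiate term by term using power and sum rules:
f(x) = 4x^2 - 5x - 1
f'(x) = 8x - 5
Substitute x = 4:
f'(4) = 8 * 4 - 5
= 32 - 5
= 27

27


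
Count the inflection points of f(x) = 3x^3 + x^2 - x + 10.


Inflection points occur where f''(x) = 0 and concavity changes.
f(x) = 3x^3 + x^2 - x + 10
f'(x) = 9x^2 + 2x - 1
f''(x) = 18x + 2
Set f''(x) = 0:
18x + 2 = 0
x = -2 / 18 = -1/9
Since f''(x) is linear (degree 1), it changes sign at this point.
Therefore there is exactly 1 inflection point.

1


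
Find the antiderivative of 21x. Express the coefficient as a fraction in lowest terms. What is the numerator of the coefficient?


Apply the power rule for integration:
integral of ax^n dx = a/(n+1) * x^(n+1) + C
integral of 21x dx
= 21/2 * x^2 + C
The coefficient in lowest terms is 21/2, and its numerator is 21

21


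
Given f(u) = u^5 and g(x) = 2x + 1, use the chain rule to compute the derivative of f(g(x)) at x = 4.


Using the chain rule: (f(g(x)))' = f'(g(x)) * g'(x)
First, find g(4):
g(4) = 2 * 4 + 1 = 9
Next, f'(u) = 5u^4
And g'(x) = 2
So f'(g(4)) * g'(4)
= 5 * 9^4 * 2
= 5 * 6561 * 2
= 65610

65610


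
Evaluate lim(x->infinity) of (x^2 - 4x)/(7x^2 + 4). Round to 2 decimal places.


For limits at infinity with equal-degree polynomials,
we compare leading coefficients.
Numerator leading term: x^2
Denominator leading term: 7x^2
Divide both by x^2:
lim = (1 - 4/x) / (7 + 4/x^2)
As x -> infinity, the 1/x and 1/x^2 terms vanish:
= 1/7 ≈ 0.14

0.14


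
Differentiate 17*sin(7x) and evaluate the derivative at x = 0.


Apply the chain rule to differentiate 17*sin(7x):
d/dx [17*sin(7x)]
= 17 * cos(7x) * d/dx(7x)
= 17 * 7 * cos(7x)
= 119 * cos(7x)
Evaluate at x = 0:
= 119 * cos(0)
= 119 * 1
= 119

119


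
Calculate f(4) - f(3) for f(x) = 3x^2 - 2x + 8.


Net change = f(b) - f(a)
f(x) = 3x^2 - 2x + 8
Compute f(4):
f(4) = 3 * 4^2 - 2 * 4 + 8
= 48 - 8 + 8
= 48
Compute f(3):
f(3) = 3 * 3^2 - 2 * 3 + 8
= 27 - 6 + 8
= 29
Net change = 48 - 29 = 19

19


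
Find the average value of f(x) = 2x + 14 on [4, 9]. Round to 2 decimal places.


Average value = 1/(b-a) * integral from a to b of f(x) dx
First compute the integral of 2x + 14:
F(x) = x^2 + 14x
F(9) = 1 * 81 + 14 * 9 = 207
F(4) = 1 * 16 + 14 * 4 = 72
Integral = 207 - 72 = 135
Average = 135 / (9 - 4) = 135 / 5
= 27 = 27.00

27.00


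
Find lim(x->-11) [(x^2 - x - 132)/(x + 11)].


Direct substitution gives 0/0, so we factor the numerator.
Factor: (x^2 - x - 132) = (x + 11)(x - 12)
Cancel the common factor (x + 11):
(x^2 - x - 132)/(x + 11) = (x - 12)
Now substitute x = -11:
= (-11) - (12) = -23

-23


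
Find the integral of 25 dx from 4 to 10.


The integral of a constant k over [a, b] equals k * (b - a).
integral from 4 to 10 of 25 dx
= 25 * (10 - 4)
= 25 * 6
= 150

150


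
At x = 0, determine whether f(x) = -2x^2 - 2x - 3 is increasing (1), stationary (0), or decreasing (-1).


Compute f'(x) to determine behavior:
f'(x) = -4x - 2
f'(0) = -4 * 0 - 2
= 0 - 2
= -2
Since f'(0) < 0, the function is decreasing (-1)

-1


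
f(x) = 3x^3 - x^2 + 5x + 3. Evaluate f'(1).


Differentiate f(x) = 3x^3 - x^2 + 5x + 3 term by term:
f'(x) = 9x^2 - 2x + 5
Substitute x = 1:
f'(1) = 9 * 1^2 - 2 * 1 + 5
= 9 - 2 + 5
= 12

12


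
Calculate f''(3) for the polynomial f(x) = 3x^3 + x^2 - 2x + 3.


First derivative:
f'(x) = 9x^2 + 2x - 2
Second derivative:
f''(x) = 18x + 2
Substitute x = 3:
f''(3) = 18 * 3 + 2
= 54 + 2
= 56

56


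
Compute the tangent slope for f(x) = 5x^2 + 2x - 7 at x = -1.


The slope of the tangent line equals f'(x) at the point.
f(x) = 5x^2 + 2x - 7
f'(x) = 10x + 2
At x = -1:
f'(-1) = 10 * (-1) + 2
= -10 + 2
= -8

-8


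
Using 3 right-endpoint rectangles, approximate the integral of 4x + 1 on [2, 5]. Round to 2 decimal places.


Right Riemann sum uses right endpoints of each subinterval.
Interval: [2, 5], n = 3
dx = (5 - 2) / 3 = 1
Right endpoints: [3, 4, 5]
f values: [13, 17, 21]
Sum = dx * (sum of f values)
= 1 * 51
= 51 = 51.00

51.00


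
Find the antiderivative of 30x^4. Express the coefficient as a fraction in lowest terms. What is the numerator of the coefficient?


Apply the power rule for integration:
integral of ax^n dx = a/(n+1) * x^(n+1) + C
integral of 30x^4 dx
= 30/5 * x^5 + C
= 6 * x^5 + C
The coefficient in lowest terms is 6 = 6/1, so its numerator is 6

6


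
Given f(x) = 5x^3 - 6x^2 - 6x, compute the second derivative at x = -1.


First derivative:
f'(x) = 15x^2 - 12x - 6
Second derivative:
f''(x) = 30x - 12
Substitute x = -1:
f''(-1) = 30 * (-1) - 12
= -30 - 12
= -42

-42


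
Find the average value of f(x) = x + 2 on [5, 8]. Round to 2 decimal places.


Average value = 1/(b-a) * integral from a to b of f(x) dx
First compute the integral of x + 2:
F(x) = (1/2)x^2 + 2x
F(8) = 1/2 * 64 + 2 * 8 = 48
F(5) = 1/2 * 25 + 2 * 5 = 45/2
Integral = 48 - 45/2 = 51/2
Average = (51/2) / (8 - 5) = (51/2) / 3
= 17/2 = 8.50

8.50


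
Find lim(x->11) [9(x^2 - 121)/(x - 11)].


Direct substitution gives 0/0, so we factor the numerator.
Factor: 9(x^2 - 121) = 9 * (x - 11)(x + 11)
Cancel the common factor (x - 11):
9(x^2 - 121)/(x - 11) = 9 * (x + 11)
Now substitute x = 11:
= 9 * (11 + 11) = 198

198


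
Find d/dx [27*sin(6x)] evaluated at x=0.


Apply the chain rule to differentiate 27*sin(6x):
d/dx [27*sin(6x)]
= 27 * cos(6x) * d/dx(6x)
= 27 * 6 * cos(6x)
= 162 * cos(6x)
Evaluate at x = 0:
= 162 * cos(0)
= 162 * 1
= 162

162


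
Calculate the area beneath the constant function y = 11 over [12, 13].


The area under a constant function y = 11 is a rectangle.
Width = 13 - 12 = 1
Height = 11
Area = width * height
= 1 * 11
= 11

11


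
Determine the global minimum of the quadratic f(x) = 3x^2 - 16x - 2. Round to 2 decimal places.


For a quadratic f(x) = ax^2 + bx + c with a > 0, the minimum is at the vertex.
Vertex x-coordinate: x = -b/(2a)
x = -(-16) / (2 * 3)
x = 16/6 = 8/3
Substitute back to find the minimum value:
f(8/3) = 3 * (8/3)^2 - 16 * (8/3) - 2
= 64/3 - 128/3 - 2
= -70/3 ≈ -23.33

-23.33
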